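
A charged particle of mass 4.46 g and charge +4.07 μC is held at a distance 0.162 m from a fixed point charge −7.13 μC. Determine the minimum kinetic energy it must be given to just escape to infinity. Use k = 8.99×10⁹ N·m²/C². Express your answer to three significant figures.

To just escape, total mechanical energy must reach zero at infinity: ½mv²_min + U = 0, so ½mv²_min = −U = |kQq|/r.
|U| = |kQq|/r = (8.99×10⁹ N·m²/C²)(7.13×10⁻⁶)(4.07×10⁻⁶)/(0.162) = 1.61 J.

1.61 J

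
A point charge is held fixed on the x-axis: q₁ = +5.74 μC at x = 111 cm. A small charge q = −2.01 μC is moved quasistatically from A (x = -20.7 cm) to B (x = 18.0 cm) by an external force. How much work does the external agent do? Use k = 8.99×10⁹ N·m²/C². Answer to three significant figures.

-0.0328 J

For quasistatic motion the external work equals the change in potential energy: W_ext = qΔV = q(V_B − V_A).
At A: distance to the source charge is 1.32 m; V_A = kq₁/r = 3.92×10⁴ V.
At B: distance to the source charge is 0.930 m; V_B = kq₁/r = 5.55×10⁴ V.
ΔV = V_B − V_A = 1.63×10⁴ V.
W_ext = qΔV = (-2.01×10⁻⁶ C)(1.63×10⁴ V) = -0.0328 J.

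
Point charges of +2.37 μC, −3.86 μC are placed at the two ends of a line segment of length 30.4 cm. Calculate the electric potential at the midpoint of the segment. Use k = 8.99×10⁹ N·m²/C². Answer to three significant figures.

Electric potential is a scalar, so the contributions from each charge add algebraically: V = Σ kqᵢ/rᵢ.
Each charge is 0.152 m from the midpoint.
V = k[(2.37×10⁻⁶)/(0.152) + (-3.86×10⁻⁶)/(0.152)] = -8.81×10⁴ V.

-8.81×10⁴ V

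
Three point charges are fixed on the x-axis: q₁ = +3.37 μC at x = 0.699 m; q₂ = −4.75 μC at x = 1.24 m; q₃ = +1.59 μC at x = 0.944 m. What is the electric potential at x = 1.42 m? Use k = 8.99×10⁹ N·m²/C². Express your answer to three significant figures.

Electric potential is a scalar, so the contributions from each charge add algebraically: V = Σ kqᵢ/rᵢ.
Distances from the field point to each charge: r₁ = 0.721 m, r₂ = 0.180 m, r₃ = 0.476 m.
V = k[(3.37×10⁻⁶)/(0.721) + (-4.75×10⁻⁶)/(0.180) + (1.59×10⁻⁶)/(0.476)] = -1.65×10⁵ V.

-1.65×10⁵ V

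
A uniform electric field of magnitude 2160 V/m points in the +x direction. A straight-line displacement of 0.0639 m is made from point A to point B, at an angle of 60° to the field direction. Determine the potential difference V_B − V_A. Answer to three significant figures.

Only the component of displacement along E changes the potential: ΔV = −E·d·cosθ.
ΔV = −(2160 V/m)(0.0639 m)cos60° = -69.0 V.

-69.0 V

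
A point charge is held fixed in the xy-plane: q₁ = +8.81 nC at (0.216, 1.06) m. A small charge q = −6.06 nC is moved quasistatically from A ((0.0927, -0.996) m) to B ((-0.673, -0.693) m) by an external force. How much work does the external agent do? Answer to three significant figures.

-1.12×10⁻⁸ J

For quasistatic motion the external work equals the change in potential energy: W_ext = qΔV = q(V_B − V_A).
At A: distance to the source charge is 2.06 m; V_A = kq₁/r = 38.5 V.
At B: distance to the source charge is 1.97 m; V_B = kq₁/r = 40.3 V.
ΔV = V_B − V_A = 1.84 V.
W_ext = qΔV = (-6.06×10⁻⁹ C)(1.84 V) = -1.12×10⁻⁸ J.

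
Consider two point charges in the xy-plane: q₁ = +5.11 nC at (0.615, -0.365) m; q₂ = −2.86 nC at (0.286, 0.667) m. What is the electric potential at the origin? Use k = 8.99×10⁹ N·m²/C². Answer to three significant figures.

The total potential is the scalar sum of each charge's contribution, V = Σ kqᵢ/rᵢ.
Distances from the field point to each charge: r₁ = 0.715 m, r₂ = 0.726 m.
V = k[(5.11×10⁻⁹)/(0.715) + (-2.86×10⁻⁹)/(0.726)] = 28.8 V.

28.8 V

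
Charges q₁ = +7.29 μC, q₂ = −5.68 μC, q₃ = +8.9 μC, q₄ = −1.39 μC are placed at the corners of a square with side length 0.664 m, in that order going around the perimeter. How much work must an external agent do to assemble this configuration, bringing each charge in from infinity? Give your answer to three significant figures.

-0.853 J

The work to assemble the configuration equals its total potential energy, U = Σ kqᵢqⱼ/rᵢⱼ over all pairs.
The four side pairs have separation 0.664 m and the two diagonal pairs 0.939 m.
Summing all 6 pair terms gives U = -0.853 J.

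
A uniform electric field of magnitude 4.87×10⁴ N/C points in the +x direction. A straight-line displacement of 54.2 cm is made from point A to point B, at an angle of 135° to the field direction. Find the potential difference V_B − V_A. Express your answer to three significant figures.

1.87×10⁴ V

Only the component of displacement along E changes the potential: ΔV = −E·d·cosθ.
ΔV = −(4.87×10⁴ V/m)(0.542 m)cos135° = 1.87×10⁴ V.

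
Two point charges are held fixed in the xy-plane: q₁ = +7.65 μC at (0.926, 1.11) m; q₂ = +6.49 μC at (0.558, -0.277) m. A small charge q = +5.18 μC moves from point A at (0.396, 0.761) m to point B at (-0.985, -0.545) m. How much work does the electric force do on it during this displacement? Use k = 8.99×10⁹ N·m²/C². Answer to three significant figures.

The work done by the electric force is W_field = −ΔU = −q(V_B − V_A) = q(V_A − V_B).
At A: distances to the source charges are 0.635 m, 1.05 m; V_A = Σ kqᵢ/rᵢ = 1.64×10⁵ V.
At B: distances to the source charges are 2.53 m, 1.57 m; V_B = Σ kqᵢ/rᵢ = 6.45×10⁴ V.
ΔV = V_B − V_A = -9.95×10⁴ V.
W_field = −qΔV = −(5.18×10⁻⁶ C)(-9.95×10⁴ V) = 0.515 J.

0.515 J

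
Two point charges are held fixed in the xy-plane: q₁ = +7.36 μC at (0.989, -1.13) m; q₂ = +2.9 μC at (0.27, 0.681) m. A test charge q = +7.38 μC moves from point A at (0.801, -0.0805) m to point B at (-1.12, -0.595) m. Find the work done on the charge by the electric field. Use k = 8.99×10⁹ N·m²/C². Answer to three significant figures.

0.339 J

The work done by the electric force is W_field = −ΔU = −q(V_B − V_A) = q(V_A − V_B).
At A: distances to the source charges are 1.07 m, 0.928 m; V_A = Σ kqᵢ/rᵢ = 9.01×10⁴ V.
At B: distances to the source charges are 2.18 m, 1.89 m; V_B = Σ kqᵢ/rᵢ = 4.42×10⁴ V.
ΔV = V_B − V_A = -4.59×10⁴ V.
W_field = −qΔV = −(7.38×10⁻⁶ C)(-4.59×10⁴ V) = 0.339 J.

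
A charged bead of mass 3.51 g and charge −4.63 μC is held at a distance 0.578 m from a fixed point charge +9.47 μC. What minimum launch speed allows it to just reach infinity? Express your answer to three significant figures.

19.7 m/s

To just escape, total mechanical energy must reach zero at infinity: ½mv²_min + U = 0, so ½mv²_min = −U = |kQq|/r.
|U| = |kQq|/r = (8.99×10⁹ N·m²/C²)(9.47×10⁻⁶)(4.63×10⁻⁶)/(0.578) = 0.682 J.
v_min = √(2|U|/m) = √(2·0.682/3.51×10⁻³) = 19.7 m/s.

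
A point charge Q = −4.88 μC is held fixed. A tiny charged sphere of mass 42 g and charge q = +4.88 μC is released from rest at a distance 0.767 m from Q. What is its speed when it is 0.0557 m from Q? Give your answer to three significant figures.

Only the electrostatic force acts, so mechanical energy is conserved: ½mv² = U₁ − U₂ = kQq(1/r₁ − 1/r₂).
U₁ − U₂ = (8.99×10⁹ N·m²/C²)(-4.88×10⁻⁶ C)(4.88×10⁻⁶ C)(1/0.767 − 1/0.0557) = 3.56 J.
v = √(2·3.56/0.0420) = 13.0 m/s.

13.0 m/s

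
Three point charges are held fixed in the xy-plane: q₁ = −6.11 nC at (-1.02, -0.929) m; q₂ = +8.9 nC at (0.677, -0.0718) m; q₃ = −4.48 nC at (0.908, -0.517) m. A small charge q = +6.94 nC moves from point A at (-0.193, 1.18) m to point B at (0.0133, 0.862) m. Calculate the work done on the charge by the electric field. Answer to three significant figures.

The work done by the electric force is W_field = −ΔU = −q(V_B − V_A) = q(V_A − V_B).
At A: distances to the source charges are 2.27 m, 1.52 m, 2.02 m; V_A = Σ kqᵢ/rᵢ = 8.33 V.
At B: distances to the source charges are 2.07 m, 1.15 m, 1.64 m; V_B = Σ kqᵢ/rᵢ = 18.8 V.
ΔV = V_B − V_A = 10.4 V.
W_field = −qΔV = −(6.94×10⁻⁹ C)(10.4 V) = -7.25×10⁻⁸ J.

-7.25×10⁻⁸ J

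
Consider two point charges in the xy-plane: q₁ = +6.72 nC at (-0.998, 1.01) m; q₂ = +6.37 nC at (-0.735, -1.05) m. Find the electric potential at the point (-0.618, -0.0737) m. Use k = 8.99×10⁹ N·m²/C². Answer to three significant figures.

111 V

Electric potential is a scalar, so the contributions from each charge add algebraically: V = Σ kqᵢ/rᵢ.
Distances from the field point to each charge: r₁ = 1.15 m, r₂ = 0.983 m.
V = k[(6.72×10⁻⁹)/(1.15) + (6.37×10⁻⁹)/(0.983)] = 111 V.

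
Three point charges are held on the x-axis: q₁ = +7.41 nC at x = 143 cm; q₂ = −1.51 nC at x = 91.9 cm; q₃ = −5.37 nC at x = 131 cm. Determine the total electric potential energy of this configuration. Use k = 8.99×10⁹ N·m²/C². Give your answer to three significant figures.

The work to assemble the configuration equals its total potential energy, U = Σ kqᵢqⱼ/rᵢⱼ over all pairs.
Pair separations: r₁₂ = 0.511 m, r₁₃ = 0.120 m, r₂₃ = 0.391 m.
U = (-1.97×10⁻⁷) + (-2.98×10⁻⁶) + (1.86×10⁻⁷) = -2.99×10⁻⁶ J.

-2.99×10⁻⁶ J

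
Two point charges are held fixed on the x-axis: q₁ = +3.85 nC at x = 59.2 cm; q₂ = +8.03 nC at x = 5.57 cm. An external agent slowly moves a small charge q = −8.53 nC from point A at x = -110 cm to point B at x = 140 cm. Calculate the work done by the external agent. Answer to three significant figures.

-1.16×10⁻⁷ J

For quasistatic motion the external work equals the change in potential energy: W_ext = qΔV = q(V_B − V_A).
At A: distances to the source charges are 1.69 m, 1.16 m; V_A = Σ kqᵢ/rᵢ = 82.9 V.
At B: distances to the source charges are 0.808 m, 1.34 m; V_B = Σ kqᵢ/rᵢ = 96.5 V.
ΔV = V_B − V_A = 13.6 V.
W_ext = qΔV = (-8.53×10⁻⁹ C)(13.6 V) = -1.16×10⁻⁷ J.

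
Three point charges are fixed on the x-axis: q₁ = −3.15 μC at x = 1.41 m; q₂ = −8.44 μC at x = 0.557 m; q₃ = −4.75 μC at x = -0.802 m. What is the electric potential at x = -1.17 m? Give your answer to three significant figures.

-1.71×10⁵ V

The total potential is the scalar sum of each charge's contribution, V = Σ kqᵢ/rᵢ.
Distances from the field point to each charge: r₁ = 2.58 m, r₂ = 1.73 m, r₃ = 0.368 m.
V = k[(-3.15×10⁻⁶)/(2.58) + (-8.44×10⁻⁶)/(1.73) + (-4.75×10⁻⁶)/(0.368)] = -1.71×10⁵ V.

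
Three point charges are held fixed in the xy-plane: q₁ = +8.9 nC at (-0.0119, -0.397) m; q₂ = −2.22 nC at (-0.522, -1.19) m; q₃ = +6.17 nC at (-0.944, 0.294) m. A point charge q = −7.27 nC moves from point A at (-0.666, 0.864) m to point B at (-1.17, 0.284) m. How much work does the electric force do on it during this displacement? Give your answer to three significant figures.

1.15×10⁻⁶ J

The work done by the electric force is W_field = −ΔU = −q(V_B − V_A) = q(V_A − V_B).
At A: distances to the source charges are 1.42 m, 2.06 m, 0.634 m; V_A = Σ kqᵢ/rᵢ = 134 V.
At B: distances to the source charges are 1.34 m, 1.61 m, 0.226 m; V_B = Σ kqᵢ/rᵢ = 292 V.
ΔV = V_B − V_A = 158 V.
W_field = −qΔV = −(-7.27×10⁻⁹ C)(158 V) = 1.15×10⁻⁶ J.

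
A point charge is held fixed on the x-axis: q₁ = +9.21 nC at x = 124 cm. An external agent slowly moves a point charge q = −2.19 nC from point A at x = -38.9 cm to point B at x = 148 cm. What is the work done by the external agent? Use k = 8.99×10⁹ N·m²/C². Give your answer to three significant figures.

-6.44×10⁻⁷ J

For quasistatic motion the external work equals the change in potential energy: W_ext = qΔV = q(V_B − V_A).
At A: distance to the source charge is 1.63 m; V_A = kq₁/r = 50.8 V.
At B: distance to the source charge is 0.240 m; V_B = kq₁/r = 345 V.
ΔV = V_B − V_A = 294 V.
W_ext = qΔV = (-2.19×10⁻⁹ C)(294 V) = -6.44×10⁻⁷ J.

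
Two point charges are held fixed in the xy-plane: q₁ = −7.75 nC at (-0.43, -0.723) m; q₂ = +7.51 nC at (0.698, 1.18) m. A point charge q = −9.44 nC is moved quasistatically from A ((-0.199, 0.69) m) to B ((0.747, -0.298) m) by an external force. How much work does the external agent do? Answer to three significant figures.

2.59×10⁻⁷ J

For quasistatic motion the external work equals the change in potential energy: W_ext = qΔV = q(V_B − V_A).
At A: distances to the source charges are 1.43 m, 1.02 m; V_A = Σ kqᵢ/rᵢ = 17.4 V.
At B: distances to the source charges are 1.25 m, 1.48 m; V_B = Σ kqᵢ/rᵢ = -10.0 V.
ΔV = V_B − V_A = -27.4 V.
W_ext = qΔV = (-9.44×10⁻⁹ C)(-27.4 V) = 2.59×10⁻⁷ J.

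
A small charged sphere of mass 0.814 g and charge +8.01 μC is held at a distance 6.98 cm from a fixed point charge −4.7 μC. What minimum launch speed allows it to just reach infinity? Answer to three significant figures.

To just escape, total mechanical energy must reach zero at infinity: ½mv²_min + U = 0, so ½mv²_min = −U = |kQq|/r.
|U| = |kQq|/r = (8.99×10⁹ N·m²/C²)(4.70×10⁻⁶)(8.01×10⁻⁶)/(0.0698) = 4.85 J.
v_min = √(2|U|/m) = √(2·4.85/8.14×10⁻⁴) = 109 m/s.

109 m/s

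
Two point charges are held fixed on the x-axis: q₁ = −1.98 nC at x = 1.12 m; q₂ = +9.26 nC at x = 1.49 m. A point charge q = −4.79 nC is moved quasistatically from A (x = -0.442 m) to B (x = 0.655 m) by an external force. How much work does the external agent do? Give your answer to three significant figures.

-1.42×10⁻⁷ J

For quasistatic motion the external work equals the change in potential energy: W_ext = qΔV = q(V_B − V_A).
At A: distances to the source charges are 1.56 m, 1.93 m; V_A = Σ kqᵢ/rᵢ = 31.7 V.
At B: distances to the source charges are 0.465 m, 0.835 m; V_B = Σ kqᵢ/rᵢ = 61.4 V.
ΔV = V_B − V_A = 29.7 V.
W_ext = qΔV = (-4.79×10⁻⁹ C)(29.7 V) = -1.42×10⁻⁷ J.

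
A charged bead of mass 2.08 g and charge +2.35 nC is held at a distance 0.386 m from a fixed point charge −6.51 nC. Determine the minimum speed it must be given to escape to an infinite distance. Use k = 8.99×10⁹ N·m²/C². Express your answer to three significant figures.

To just escape, total mechanical energy must reach zero at infinity: ½mv²_min + U = 0, so ½mv²_min = −U = |kQq|/r.
|U| = |kQq|/r = (8.99×10⁹ N·m²/C²)(6.51×10⁻⁹)(2.35×10⁻⁹)/(0.386) = 3.56×10⁻⁷ J.
v_min = √(2|U|/m) = √(2·3.56×10⁻⁷/2.08×10⁻³) = 0.0185 m/s.

0.0185 m/s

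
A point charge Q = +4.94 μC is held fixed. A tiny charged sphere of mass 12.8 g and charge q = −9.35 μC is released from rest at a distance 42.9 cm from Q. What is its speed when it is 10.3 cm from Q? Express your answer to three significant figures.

21.9 m/s

Only the electrostatic force acts, so mechanical energy is conserved: ½mv² = U₁ − U₂ = kQq(1/r₁ − 1/r₂).
U₁ − U₂ = (8.99×10⁹ N·m²/C²)(4.94×10⁻⁶ C)(-9.35×10⁻⁶ C)(1/0.429 − 1/0.103) = 3.06 J.
v = √(2·3.06/0.0128) = 21.9 m/s.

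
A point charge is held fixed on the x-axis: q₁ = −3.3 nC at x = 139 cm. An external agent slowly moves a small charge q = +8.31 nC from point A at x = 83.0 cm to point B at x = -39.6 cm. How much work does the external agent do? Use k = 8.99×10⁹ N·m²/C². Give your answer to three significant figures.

For quasistatic motion the external work equals the change in potential energy: W_ext = qΔV = q(V_B − V_A).
At A: distance to the source charge is 0.560 m; V_A = kq₁/r = -53.0 V.
At B: distance to the source charge is 1.79 m; V_B = kq₁/r = -16.6 V.
ΔV = V_B − V_A = 36.4 V.
W_ext = qΔV = (8.31×10⁻⁹ C)(36.4 V) = 3.02×10⁻⁷ J.

3.02×10⁻⁷ J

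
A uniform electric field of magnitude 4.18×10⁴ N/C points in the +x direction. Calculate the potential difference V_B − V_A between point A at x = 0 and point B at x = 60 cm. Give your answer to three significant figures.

-2.51×10⁴ V

In a uniform field, potential decreases in the direction of E: V_B − V_A = −E·Δx.
V_B − V_A = −(4.18×10⁴ V/m)(0.600 m) = -2.51×10⁴ V.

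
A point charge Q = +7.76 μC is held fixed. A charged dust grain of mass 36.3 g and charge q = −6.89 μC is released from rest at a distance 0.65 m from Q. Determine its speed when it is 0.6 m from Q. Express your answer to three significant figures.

1.84 m/s

Only the electrostatic force acts, so mechanical energy is conserved: ½mv² = U₁ − U₂ = kQq(1/r₁ − 1/r₂).
U₁ − U₂ = (8.99×10⁹ N·m²/C²)(7.76×10⁻⁶ C)(-6.89×10⁻⁶ C)(1/0.650 − 1/0.600) = 0.0616 J.
v = √(2·0.0616/0.0363) = 1.84 m/s.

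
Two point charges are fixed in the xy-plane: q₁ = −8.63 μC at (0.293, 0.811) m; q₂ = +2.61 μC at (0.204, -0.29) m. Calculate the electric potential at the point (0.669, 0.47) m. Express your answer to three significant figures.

Electric potential is a scalar, so the contributions from each charge add algebraically: V = Σ kqᵢ/rᵢ.
Distances from the field point to each charge: r₁ = 0.508 m, r₂ = 0.891 m.
V = k[(-8.63×10⁻⁶)/(0.508) + (2.61×10⁻⁶)/(0.891)] = -1.27×10⁵ V.

-1.27×10⁵ V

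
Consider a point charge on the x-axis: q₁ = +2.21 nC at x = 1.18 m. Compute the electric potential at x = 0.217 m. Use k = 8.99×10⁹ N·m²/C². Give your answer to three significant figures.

The total potential is the scalar sum of each charge's contribution, V = Σ kqᵢ/rᵢ.
V = k[(2.21×10⁻⁹)/(0.963)] = 20.6 V.

20.6 V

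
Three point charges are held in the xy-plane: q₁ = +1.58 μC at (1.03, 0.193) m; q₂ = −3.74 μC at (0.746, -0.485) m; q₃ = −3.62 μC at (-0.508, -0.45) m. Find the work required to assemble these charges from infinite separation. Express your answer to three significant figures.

-6.09×10⁻³ J

The assembly work is the sum of pairwise potential energies, U = Σ_{i<j} kqᵢqⱼ/rᵢⱼ.
Pair separations: r₁₂ = 0.735 m, r₁₃ = 1.67 m, r₂₃ = 1.25 m.
U = (-0.0723) + (-0.0308) + (0.0970) = -6.09×10⁻³ J.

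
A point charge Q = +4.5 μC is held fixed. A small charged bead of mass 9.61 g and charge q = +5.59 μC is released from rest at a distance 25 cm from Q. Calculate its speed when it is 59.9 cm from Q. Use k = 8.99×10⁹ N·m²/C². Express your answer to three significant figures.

Only the electrostatic force acts, so mechanical energy is conserved: ½mv² = U₁ − U₂ = kQq(1/r₁ − 1/r₂).
U₁ − U₂ = (8.99×10⁹ N·m²/C²)(4.50×10⁻⁶ C)(5.59×10⁻⁶ C)(1/0.250 − 1/0.599) = 0.527 J.
v = √(2·0.527/9.61×10⁻³) = 10.5 m/s.

10.5 m/s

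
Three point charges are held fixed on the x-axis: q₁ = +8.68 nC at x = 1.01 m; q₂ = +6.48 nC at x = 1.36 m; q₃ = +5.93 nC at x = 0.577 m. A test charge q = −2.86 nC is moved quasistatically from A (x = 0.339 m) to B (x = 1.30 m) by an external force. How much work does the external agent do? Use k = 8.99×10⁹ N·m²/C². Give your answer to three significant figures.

-2.62×10⁻⁶ J

For quasistatic motion the external work equals the change in potential energy: W_ext = qΔV = q(V_B − V_A).
At A: distances to the source charges are 0.671 m, 1.02 m, 0.238 m; V_A = Σ kqᵢ/rᵢ = 397 V.
At B: distances to the source charges are 0.290 m, 0.0600 m, 0.723 m; V_B = Σ kqᵢ/rᵢ = 1310 V.
ΔV = V_B − V_A = 916 V.
W_ext = qΔV = (-2.86×10⁻⁹ C)(916 V) = -2.62×10⁻⁶ J.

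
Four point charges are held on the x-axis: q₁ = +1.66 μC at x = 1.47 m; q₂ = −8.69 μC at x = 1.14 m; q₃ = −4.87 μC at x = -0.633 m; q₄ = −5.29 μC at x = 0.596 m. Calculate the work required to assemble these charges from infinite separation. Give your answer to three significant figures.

0.645 J

The work to assemble the configuration equals its total potential energy, U = Σ kqᵢqⱼ/rᵢⱼ over all pairs.
Pair separations: r₁₂ = 0.330 m, r₁₃ = 2.10 m, r₁₄ = 0.874 m, r₂₃ = 1.77 m, r₂₄ = 0.544 m, r₃₄ = 1.23 m.
Summing all 6 pair terms gives U = 0.645 J.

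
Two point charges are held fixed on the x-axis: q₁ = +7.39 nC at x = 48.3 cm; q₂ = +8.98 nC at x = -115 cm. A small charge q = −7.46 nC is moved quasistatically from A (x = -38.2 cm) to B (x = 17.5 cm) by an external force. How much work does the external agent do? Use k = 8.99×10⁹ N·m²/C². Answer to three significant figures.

For quasistatic motion the external work equals the change in potential energy: W_ext = qΔV = q(V_B − V_A).
At A: distances to the source charges are 0.865 m, 0.768 m; V_A = Σ kqᵢ/rᵢ = 182 V.
At B: distances to the source charges are 0.308 m, 1.32 m; V_B = Σ kqᵢ/rᵢ = 277 V.
ΔV = V_B − V_A = 94.7 V.
W_ext = qΔV = (-7.46×10⁻⁹ C)(94.7 V) = -7.07×10⁻⁷ J.

-7.07×10⁻⁷ J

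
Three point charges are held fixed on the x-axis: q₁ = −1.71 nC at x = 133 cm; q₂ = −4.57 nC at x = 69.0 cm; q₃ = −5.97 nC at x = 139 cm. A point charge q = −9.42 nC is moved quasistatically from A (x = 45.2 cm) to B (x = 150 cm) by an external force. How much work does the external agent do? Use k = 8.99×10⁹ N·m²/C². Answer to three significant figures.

3.60×10⁻⁶ J

For quasistatic motion the external work equals the change in potential energy: W_ext = qΔV = q(V_B − V_A).
At A: distances to the source charges are 0.878 m, 0.238 m, 0.938 m; V_A = Σ kqᵢ/rᵢ = -247 V.
At B: distances to the source charges are 0.170 m, 0.810 m, 0.110 m; V_B = Σ kqᵢ/rᵢ = -629 V.
ΔV = V_B − V_A = -382 V.
W_ext = qΔV = (-9.42×10⁻⁹ C)(-382 V) = 3.60×10⁻⁶ J.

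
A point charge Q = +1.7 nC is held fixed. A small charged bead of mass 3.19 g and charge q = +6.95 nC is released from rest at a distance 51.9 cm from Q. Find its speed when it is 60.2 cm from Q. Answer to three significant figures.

4.21×10⁻³ m/s

Only the electrostatic force acts, so mechanical energy is conserved: ½mv² = U₁ − U₂ = kQq(1/r₁ − 1/r₂).
U₁ − U₂ = (8.99×10⁹ N·m²/C²)(1.70×10⁻⁹ C)(6.95×10⁻⁹ C)(1/0.519 − 1/0.602) = 2.82×10⁻⁸ J.
v = √(2·2.82×10⁻⁸/3.19×10⁻³) = 4.21×10⁻³ m/s.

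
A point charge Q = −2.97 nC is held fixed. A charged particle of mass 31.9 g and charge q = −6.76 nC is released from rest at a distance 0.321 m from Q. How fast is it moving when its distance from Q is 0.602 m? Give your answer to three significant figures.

4.06×10⁻³ m/s

Only the electrostatic force acts, so mechanical energy is conserved: ½mv² = U₁ − U₂ = kQq(1/r₁ − 1/r₂).
U₁ − U₂ = (8.99×10⁹ N·m²/C²)(-2.97×10⁻⁹ C)(-6.76×10⁻⁹ C)(1/0.321 − 1/0.602) = 2.62×10⁻⁷ J.
v = √(2·2.62×10⁻⁷/0.0319) = 4.06×10⁻³ m/s.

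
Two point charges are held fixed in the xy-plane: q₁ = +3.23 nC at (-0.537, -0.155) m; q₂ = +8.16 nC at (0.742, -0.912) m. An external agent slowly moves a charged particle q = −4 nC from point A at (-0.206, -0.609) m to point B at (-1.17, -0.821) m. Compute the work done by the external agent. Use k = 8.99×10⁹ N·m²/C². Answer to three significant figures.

For quasistatic motion the external work equals the change in potential energy: W_ext = qΔV = q(V_B − V_A).
At A: distances to the source charges are 0.562 m, 0.995 m; V_A = Σ kqᵢ/rᵢ = 125 V.
At B: distances to the source charges are 0.919 m, 1.91 m; V_B = Σ kqᵢ/rᵢ = 69.9 V.
ΔV = V_B − V_A = -55.5 V.
W_ext = qΔV = (-4.00×10⁻⁹ C)(-55.5 V) = 2.22×10⁻⁷ J.

2.22×10⁻⁷ J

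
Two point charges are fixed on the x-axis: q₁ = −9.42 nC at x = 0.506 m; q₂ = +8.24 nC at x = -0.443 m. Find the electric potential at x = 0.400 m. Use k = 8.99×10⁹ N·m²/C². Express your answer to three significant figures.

Electric potential is a scalar, so the contributions from each charge add algebraically: V = Σ kqᵢ/rᵢ.
Distances from the field point to each charge: r₁ = 0.106 m, r₂ = 0.843 m.
V = k[(-9.42×10⁻⁹)/(0.106) + (8.24×10⁻⁹)/(0.843)] = -711 V.

-711 V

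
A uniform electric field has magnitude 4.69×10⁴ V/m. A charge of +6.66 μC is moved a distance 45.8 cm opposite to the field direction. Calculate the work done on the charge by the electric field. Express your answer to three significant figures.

The potential change for a displacement 45.8 cm opposite to the field direction is ΔV = +Ed = 2.15×10⁴ V.
W_field = −qΔV = -0.143 J.

-0.143 J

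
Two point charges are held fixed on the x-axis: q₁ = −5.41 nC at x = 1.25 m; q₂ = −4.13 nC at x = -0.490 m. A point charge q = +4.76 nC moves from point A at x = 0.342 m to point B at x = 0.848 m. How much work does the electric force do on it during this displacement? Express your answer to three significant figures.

2.41×10⁻⁷ J

The work done by the electric force is W_field = −ΔU = −q(V_B − V_A) = q(V_A − V_B).
At A: distances to the source charges are 0.908 m, 0.832 m; V_A = Σ kqᵢ/rᵢ = -98.2 V.
At B: distances to the source charges are 0.402 m, 1.34 m; V_B = Σ kqᵢ/rᵢ = -149 V.
ΔV = V_B − V_A = -50.5 V.
W_field = −qΔV = −(4.76×10⁻⁹ C)(-50.5 V) = 2.41×10⁻⁷ J.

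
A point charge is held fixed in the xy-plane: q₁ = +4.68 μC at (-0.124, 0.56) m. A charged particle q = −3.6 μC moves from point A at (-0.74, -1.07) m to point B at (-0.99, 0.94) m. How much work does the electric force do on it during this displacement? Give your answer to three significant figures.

0.0732 J

The work done by the electric force is W_field = −ΔU = −q(V_B − V_A) = q(V_A − V_B).
At A: distance to the source charge is 1.74 m; V_A = kq₁/r = 2.41×10⁴ V.
At B: distance to the source charge is 0.946 m; V_B = kq₁/r = 4.45×10⁴ V.
ΔV = V_B − V_A = 2.03×10⁴ V.
W_field = −qΔV = −(-3.60×10⁻⁶ C)(2.03×10⁴ V) = 0.0732 J.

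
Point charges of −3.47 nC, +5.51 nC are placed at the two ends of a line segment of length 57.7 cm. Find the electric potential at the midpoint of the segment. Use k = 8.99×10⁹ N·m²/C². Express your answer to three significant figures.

Electric potential is a scalar, so the contributions from each charge add algebraically: V = Σ kqᵢ/rᵢ.
Each charge is 0.289 m from the midpoint.
V = k[(-3.47×10⁻⁹)/(0.289) + (5.51×10⁻⁹)/(0.289)] = 63.6 V.

63.6 V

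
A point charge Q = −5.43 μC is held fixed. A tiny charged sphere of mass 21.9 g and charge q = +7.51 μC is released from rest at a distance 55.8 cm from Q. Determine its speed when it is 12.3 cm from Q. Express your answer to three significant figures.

Only the electrostatic force acts, so mechanical energy is conserved: ½mv² = U₁ − U₂ = kQq(1/r₁ − 1/r₂).
U₁ − U₂ = (8.99×10⁹ N·m²/C²)(-5.43×10⁻⁶ C)(7.51×10⁻⁶ C)(1/0.558 − 1/0.123) = 2.32 J.
v = √(2·2.32/0.0219) = 14.6 m/s.

14.6 m/s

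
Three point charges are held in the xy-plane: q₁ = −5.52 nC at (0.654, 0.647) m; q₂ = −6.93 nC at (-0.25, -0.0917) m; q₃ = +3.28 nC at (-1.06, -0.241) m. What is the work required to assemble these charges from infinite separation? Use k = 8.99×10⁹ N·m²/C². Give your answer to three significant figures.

The work to assemble the configuration equals its total potential energy, U = Σ kqᵢqⱼ/rᵢⱼ over all pairs.
Pair separations: r₁₂ = 1.17 m, r₁₃ = 1.93 m, r₂₃ = 0.824 m.
U = (2.95×10⁻⁷) + (-8.43×10⁻⁸) + (-2.48×10⁻⁷) = -3.78×10⁻⁸ J.

-3.78×10⁻⁸ J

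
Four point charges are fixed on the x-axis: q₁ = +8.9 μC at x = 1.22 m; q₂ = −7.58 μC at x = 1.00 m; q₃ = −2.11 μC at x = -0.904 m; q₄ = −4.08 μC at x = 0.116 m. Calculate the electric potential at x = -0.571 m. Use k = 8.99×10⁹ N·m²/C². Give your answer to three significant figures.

Electric potential is a scalar, so the contributions from each charge add algebraically: V = Σ kqᵢ/rᵢ.
Distances from the field point to each charge: r₁ = 1.79 m, r₂ = 1.57 m, r₃ = 0.333 m, r₄ = 0.687 m.
V = k[(8.90×10⁻⁶)/(1.79) + (-7.58×10⁻⁶)/(1.57) + (-2.11×10⁻⁶)/(0.333) + (-4.08×10⁻⁶)/(0.687)] = -1.09×10⁵ V.

-1.09×10⁵ V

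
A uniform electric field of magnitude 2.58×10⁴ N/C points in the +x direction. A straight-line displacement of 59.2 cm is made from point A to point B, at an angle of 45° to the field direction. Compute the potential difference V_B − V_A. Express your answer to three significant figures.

Only the component of displacement along E changes the potential: ΔV = −E·d·cosθ.
ΔV = −(2.58×10⁴ V/m)(0.592 m)cos45° = -1.08×10⁴ V.

-1.08×10⁴ V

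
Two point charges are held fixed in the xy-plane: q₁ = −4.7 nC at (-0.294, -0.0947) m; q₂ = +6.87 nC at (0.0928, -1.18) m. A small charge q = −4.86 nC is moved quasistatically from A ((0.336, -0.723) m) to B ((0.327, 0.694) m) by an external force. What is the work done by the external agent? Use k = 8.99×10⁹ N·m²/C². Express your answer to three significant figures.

3.95×10⁻⁷ J

For quasistatic motion the external work equals the change in potential energy: W_ext = qΔV = q(V_B − V_A).
At A: distances to the source charges are 0.890 m, 0.518 m; V_A = Σ kqᵢ/rᵢ = 71.8 V.
At B: distances to the source charges are 1.00 m, 1.89 m; V_B = Σ kqᵢ/rᵢ = -9.39 V.
ΔV = V_B − V_A = -81.2 V.
W_ext = qΔV = (-4.86×10⁻⁹ C)(-81.2 V) = 3.95×10⁻⁷ J.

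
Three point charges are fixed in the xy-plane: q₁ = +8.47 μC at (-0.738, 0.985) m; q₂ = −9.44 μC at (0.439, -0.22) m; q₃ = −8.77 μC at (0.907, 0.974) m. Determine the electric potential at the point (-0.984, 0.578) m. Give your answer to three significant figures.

Electric potential is a scalar, so the contributions from each charge add algebraically: V = Σ kqᵢ/rᵢ.
Distances from the field point to each charge: r₁ = 0.476 m, r₂ = 1.63 m, r₃ = 1.93 m.
V = k[(8.47×10⁻⁶)/(0.476) + (-9.44×10⁻⁶)/(1.63) + (-8.77×10⁻⁶)/(1.93)] = 6.73×10⁴ V.

6.73×10⁴ V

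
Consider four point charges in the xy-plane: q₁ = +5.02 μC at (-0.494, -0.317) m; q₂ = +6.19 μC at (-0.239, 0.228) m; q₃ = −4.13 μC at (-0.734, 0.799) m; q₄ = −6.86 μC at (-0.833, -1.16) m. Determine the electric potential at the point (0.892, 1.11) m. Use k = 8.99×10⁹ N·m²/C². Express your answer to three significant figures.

1.74×10⁴ V

The total potential is the scalar sum of each charge's contribution, V = Σ kqᵢ/rᵢ.
Distances from the field point to each charge: r₁ = 1.99 m, r₂ = 1.43 m, r₃ = 1.66 m, r₄ = 2.85 m.
V = k[(5.02×10⁻⁶)/(1.99) + (6.19×10⁻⁶)/(1.43) + (-4.13×10⁻⁶)/(1.66) + (-6.86×10⁻⁶)/(2.85)] = 1.74×10⁴ V.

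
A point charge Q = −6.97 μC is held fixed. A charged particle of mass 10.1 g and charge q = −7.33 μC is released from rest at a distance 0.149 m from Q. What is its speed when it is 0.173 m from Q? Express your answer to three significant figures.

Only the electrostatic force acts, so mechanical energy is conserved: ½mv² = U₁ − U₂ = kQq(1/r₁ − 1/r₂).
U₁ − U₂ = (8.99×10⁹ N·m²/C²)(-6.97×10⁻⁶ C)(-7.33×10⁻⁶ C)(1/0.149 − 1/0.173) = 0.428 J.
v = √(2·0.428/0.0101) = 9.20 m/s.

9.20 m/s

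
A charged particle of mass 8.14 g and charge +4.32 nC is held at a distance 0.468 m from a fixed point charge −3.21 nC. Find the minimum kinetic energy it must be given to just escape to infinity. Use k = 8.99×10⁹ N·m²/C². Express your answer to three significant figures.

2.66×10⁻⁷ J

To just escape, total mechanical energy must reach zero at infinity: ½mv²_min + U = 0, so ½mv²_min = −U = |kQq|/r.
|U| = |kQq|/r = (8.99×10⁹ N·m²/C²)(3.21×10⁻⁹)(4.32×10⁻⁹)/(0.468) = 2.66×10⁻⁷ J.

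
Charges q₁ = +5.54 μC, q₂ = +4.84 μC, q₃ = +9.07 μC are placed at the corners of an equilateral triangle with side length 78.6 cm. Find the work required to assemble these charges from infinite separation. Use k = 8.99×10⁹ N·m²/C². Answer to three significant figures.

The work to assemble the configuration equals its total potential energy, U = Σ kqᵢqⱼ/rᵢⱼ over all pairs.
All three pair separations equal the side length, 0.786 m.
U = (0.307) + (0.575) + (0.502) = 1.38 J.

1.38 J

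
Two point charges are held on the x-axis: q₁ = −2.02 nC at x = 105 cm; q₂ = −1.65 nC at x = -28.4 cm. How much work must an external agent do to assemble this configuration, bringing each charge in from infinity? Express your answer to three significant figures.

2.25×10⁻⁸ J

The assembly work is the sum of pairwise potential energies, U = Σ_{i<j} kqᵢqⱼ/rᵢⱼ.
Pair separations: r₁₂ = 1.33 m.
U = (2.25×10⁻⁸) = 2.25×10⁻⁸ J.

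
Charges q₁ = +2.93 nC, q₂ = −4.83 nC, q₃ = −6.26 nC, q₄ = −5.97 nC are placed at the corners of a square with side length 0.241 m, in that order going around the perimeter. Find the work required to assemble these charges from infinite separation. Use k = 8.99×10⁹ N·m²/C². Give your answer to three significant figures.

The assembly work is the sum of pairwise potential energies, U = Σ_{i<j} kqᵢqⱼ/rᵢⱼ.
The four side pairs have separation 0.241 m and the two diagonal pairs 0.341 m.
Summing all 6 pair terms gives U = 1.62×10⁻⁶ J.

1.62×10⁻⁶ J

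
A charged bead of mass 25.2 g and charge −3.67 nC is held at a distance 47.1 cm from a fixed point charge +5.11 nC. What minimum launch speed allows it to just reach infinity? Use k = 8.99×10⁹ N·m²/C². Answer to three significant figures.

To just escape, total mechanical energy must reach zero at infinity: ½mv²_min + U = 0, so ½mv²_min = −U = |kQq|/r.
|U| = |kQq|/r = (8.99×10⁹ N·m²/C²)(5.11×10⁻⁹)(3.67×10⁻⁹)/(0.471) = 3.58×10⁻⁷ J.
v_min = √(2|U|/m) = √(2·3.58×10⁻⁷/0.0252) = 5.33×10⁻³ m/s.

5.33×10⁻³ m/s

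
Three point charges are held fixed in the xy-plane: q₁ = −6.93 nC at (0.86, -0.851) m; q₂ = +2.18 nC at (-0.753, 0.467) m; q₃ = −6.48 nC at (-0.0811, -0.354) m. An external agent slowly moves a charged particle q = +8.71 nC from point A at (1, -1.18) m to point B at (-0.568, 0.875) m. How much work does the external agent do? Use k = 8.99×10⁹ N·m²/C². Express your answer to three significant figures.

For quasistatic motion the external work equals the change in potential energy: W_ext = qΔV = q(V_B − V_A).
At A: distances to the source charges are 0.358 m, 2.41 m, 1.36 m; V_A = Σ kqᵢ/rᵢ = -209 V.
At B: distances to the source charges are 2.24 m, 0.448 m, 1.32 m; V_B = Σ kqᵢ/rᵢ = -28.1 V.
ΔV = V_B − V_A = 181 V.
W_ext = qΔV = (8.71×10⁻⁹ C)(181 V) = 1.57×10⁻⁶ J.

1.57×10⁻⁶ J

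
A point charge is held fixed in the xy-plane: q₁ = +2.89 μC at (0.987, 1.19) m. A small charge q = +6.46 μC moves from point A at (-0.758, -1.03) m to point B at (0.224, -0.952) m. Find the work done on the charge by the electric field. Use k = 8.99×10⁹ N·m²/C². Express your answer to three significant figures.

-0.0144 J

The work done by the electric force is W_field = −ΔU = −q(V_B − V_A) = q(V_A − V_B).
At A: distance to the source charge is 2.82 m; V_A = kq₁/r = 9200 V.
At B: distance to the source charge is 2.27 m; V_B = kq₁/r = 1.14×10⁴ V.
ΔV = V_B − V_A = 2230 V.
W_field = −qΔV = −(6.46×10⁻⁶ C)(2230 V) = -0.0144 J.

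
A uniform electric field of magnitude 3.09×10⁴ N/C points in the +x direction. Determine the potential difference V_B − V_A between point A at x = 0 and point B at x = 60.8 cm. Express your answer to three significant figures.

In a uniform field, potential decreases in the direction of E: V_B − V_A = −E·Δx.
V_B − V_A = −(3.09×10⁴ V/m)(0.608 m) = -1.88×10⁴ V.

-1.88×10⁴ V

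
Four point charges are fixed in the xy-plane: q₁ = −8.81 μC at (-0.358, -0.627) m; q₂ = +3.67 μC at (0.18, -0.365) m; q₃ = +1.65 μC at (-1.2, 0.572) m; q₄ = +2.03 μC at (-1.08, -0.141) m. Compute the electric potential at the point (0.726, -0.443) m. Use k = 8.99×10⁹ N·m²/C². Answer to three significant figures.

4570 V

The total potential is the scalar sum of each charge's contribution, V = Σ kqᵢ/rᵢ.
Distances from the field point to each charge: r₁ = 1.10 m, r₂ = 0.552 m, r₃ = 2.18 m, r₄ = 1.83 m.
V = k[(-8.81×10⁻⁶)/(1.10) + (3.67×10⁻⁶)/(0.552) + (1.65×10⁻⁶)/(2.18) + (2.03×10⁻⁶)/(1.83)] = 4570 V.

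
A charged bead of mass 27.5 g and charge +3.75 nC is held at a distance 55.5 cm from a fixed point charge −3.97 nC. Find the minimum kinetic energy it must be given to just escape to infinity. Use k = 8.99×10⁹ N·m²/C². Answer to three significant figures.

To just escape, total mechanical energy must reach zero at infinity: ½mv²_min + U = 0, so ½mv²_min = −U = |kQq|/r.
|U| = |kQq|/r = (8.99×10⁹ N·m²/C²)(3.97×10⁻⁹)(3.75×10⁻⁹)/(0.555) = 2.41×10⁻⁷ J.

2.41×10⁻⁷ J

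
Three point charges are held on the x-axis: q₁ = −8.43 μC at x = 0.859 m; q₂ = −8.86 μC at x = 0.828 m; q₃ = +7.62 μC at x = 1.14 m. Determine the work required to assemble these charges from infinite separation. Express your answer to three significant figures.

17.7 J

The work to assemble the configuration equals its total potential energy, U = Σ kqᵢqⱼ/rᵢⱼ over all pairs.
Pair separations: r₁₂ = 0.0310 m, r₁₃ = 0.281 m, r₂₃ = 0.312 m.
U = (21.7) + (-2.06) + (-1.95) = 17.7 J.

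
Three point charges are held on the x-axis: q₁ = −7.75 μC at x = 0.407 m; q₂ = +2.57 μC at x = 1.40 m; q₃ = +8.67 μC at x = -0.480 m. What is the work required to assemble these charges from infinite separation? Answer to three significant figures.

The work to assemble the configuration equals its total potential energy, U = Σ kqᵢqⱼ/rᵢⱼ over all pairs.
Pair separations: r₁₂ = 0.993 m, r₁₃ = 0.887 m, r₂₃ = 1.88 m.
U = (-0.180) + (-0.681) + (0.107) = -0.755 J.

-0.755 J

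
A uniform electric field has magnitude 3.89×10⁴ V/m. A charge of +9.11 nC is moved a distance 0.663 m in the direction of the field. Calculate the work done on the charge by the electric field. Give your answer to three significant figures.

2.35×10⁻⁴ J

The potential change for a displacement 0.663 m in the direction of the field is ΔV = −Ed = -2.58×10⁴ V.
W_field = −qΔV = 2.35×10⁻⁴ J.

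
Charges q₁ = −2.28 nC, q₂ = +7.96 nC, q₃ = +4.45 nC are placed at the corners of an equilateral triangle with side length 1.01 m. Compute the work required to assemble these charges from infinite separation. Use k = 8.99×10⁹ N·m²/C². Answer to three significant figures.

6.34×10⁻⁸ J

The assembly work is the sum of pairwise potential energies, U = Σ_{i<j} kqᵢqⱼ/rᵢⱼ.
All three pair separations equal the side length, 1.01 m.
U = (-1.62×10⁻⁷) + (-9.03×10⁻⁸) + (3.15×10⁻⁷) = 6.34×10⁻⁸ J.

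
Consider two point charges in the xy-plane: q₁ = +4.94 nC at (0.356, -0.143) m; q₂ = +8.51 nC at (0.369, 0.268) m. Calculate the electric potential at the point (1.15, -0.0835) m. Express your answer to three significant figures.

The total potential is the scalar sum of each charge's contribution, V = Σ kqᵢ/rᵢ.
Distances from the field point to each charge: r₁ = 0.796 m, r₂ = 0.856 m.
V = k[(4.94×10⁻⁹)/(0.796) + (8.51×10⁻⁹)/(0.856)] = 145 V.

145 V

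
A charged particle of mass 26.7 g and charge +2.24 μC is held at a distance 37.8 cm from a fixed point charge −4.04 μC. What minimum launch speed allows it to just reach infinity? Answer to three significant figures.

4.02 m/s

To just escape, total mechanical energy must reach zero at infinity: ½mv²_min + U = 0, so ½mv²_min = −U = |kQq|/r.
|U| = |kQq|/r = (8.99×10⁹ N·m²/C²)(4.04×10⁻⁶)(2.24×10⁻⁶)/(0.378) = 0.215 J.
v_min = √(2|U|/m) = √(2·0.215/0.0267) = 4.02 m/s.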